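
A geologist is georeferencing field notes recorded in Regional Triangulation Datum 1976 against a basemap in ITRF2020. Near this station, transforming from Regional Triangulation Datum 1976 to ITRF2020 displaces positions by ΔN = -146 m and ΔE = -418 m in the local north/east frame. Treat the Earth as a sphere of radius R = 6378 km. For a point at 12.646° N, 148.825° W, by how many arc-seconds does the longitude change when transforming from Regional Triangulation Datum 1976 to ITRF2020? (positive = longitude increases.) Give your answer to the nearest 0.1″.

Δλ = -13.9″

At latitude 12.646°, cos φ = 0.975741.
One radian of longitude at latitude φ spans R cos φ, so Δλ = ΔE / (R cos φ) = -418.0 / (6378000 × 0.975741) = -6.7167e-05 rad = -13.854″.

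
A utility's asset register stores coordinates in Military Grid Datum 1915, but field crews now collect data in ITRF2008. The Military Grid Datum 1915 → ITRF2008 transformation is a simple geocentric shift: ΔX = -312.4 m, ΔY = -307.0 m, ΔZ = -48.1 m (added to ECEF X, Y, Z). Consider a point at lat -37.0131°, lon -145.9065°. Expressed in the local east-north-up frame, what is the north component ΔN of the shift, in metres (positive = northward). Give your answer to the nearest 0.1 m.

At φ = -37.0131°, λ = -145.9065°: sin φ = -0.601998, cos φ = 0.798498, sin λ = -0.560545, cos λ = -0.828124.
ΔN = −sin φ cos λ·ΔX − sin φ sin λ·ΔY + cos φ·ΔZ = −(-0.601998)(-0.828124)(-312.4) − (-0.601998)(-0.560545)(-307.0) + (0.798498)(-48.1) = 220.93 m.

ΔN = 220.9 m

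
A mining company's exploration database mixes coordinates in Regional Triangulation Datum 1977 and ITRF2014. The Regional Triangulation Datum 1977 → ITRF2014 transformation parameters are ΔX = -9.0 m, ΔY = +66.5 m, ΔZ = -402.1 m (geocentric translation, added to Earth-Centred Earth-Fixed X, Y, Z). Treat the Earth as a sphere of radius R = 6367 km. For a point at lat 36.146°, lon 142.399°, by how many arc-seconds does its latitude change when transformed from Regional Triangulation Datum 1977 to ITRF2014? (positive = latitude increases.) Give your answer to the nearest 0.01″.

Δφ = -11.43″

sin φ = 0.589845, cos φ = 0.807517, sin λ = 0.610159, cos λ = -0.792279.
North component: ΔN = −sin φ cos λ·ΔX − sin φ sin λ·ΔY + cos φ·ΔZ = −(0.589845)(-0.792279)(-9.0) − (0.589845)(0.610159)(66.5) + (0.807517)(-402.1) = -352.84 m.
1° of latitude spans πR/180 = 111125 m, so Δφ = -352.84 / 111125 × 3600 = -11.431″.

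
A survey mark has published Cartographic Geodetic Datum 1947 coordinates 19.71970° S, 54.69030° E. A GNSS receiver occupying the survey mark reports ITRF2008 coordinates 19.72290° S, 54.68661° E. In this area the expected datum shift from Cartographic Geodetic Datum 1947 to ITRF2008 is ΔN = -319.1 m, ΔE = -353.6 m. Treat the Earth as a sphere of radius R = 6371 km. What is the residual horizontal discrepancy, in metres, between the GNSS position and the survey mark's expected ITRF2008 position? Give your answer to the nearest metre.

Observed coordinate differences: Δφ = -0.00320°, Δλ = -0.00369°.
Converting to metres (1° lat = 111195 m, cos φ = 0.941355): observed ΔN = -355.8 m, observed ΔE = -386.2 m.
Subtracting the expected shift leaves a residual of -355.8 − (-319.1) = -36.7 m north and -386.2 − (-353.6) = -32.6 m east.
Residual distance = √((-36.7)² + (-32.6)²) = 49.1 m.

49 m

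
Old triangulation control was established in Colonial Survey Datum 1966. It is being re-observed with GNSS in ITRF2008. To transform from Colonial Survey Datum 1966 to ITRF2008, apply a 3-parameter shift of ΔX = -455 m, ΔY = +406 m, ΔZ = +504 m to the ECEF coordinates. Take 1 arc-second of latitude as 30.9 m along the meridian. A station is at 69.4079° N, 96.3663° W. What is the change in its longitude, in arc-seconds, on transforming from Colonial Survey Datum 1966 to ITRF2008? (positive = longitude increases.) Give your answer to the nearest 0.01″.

Δλ = -45.75″

sin φ = 0.936108, cos φ = 0.351713, sin λ = -0.993833, cos λ = -0.110884.
East component: ΔE = −sin λ·ΔX + cos λ·ΔY = −(-0.993833)(-455) + (-0.110884)(406) = -497.21 m.
1° of latitude spans 3600 × 30.90 = 111240 m; at latitude φ, 1° of longitude spans that × cos φ = 39124.5 m, so Δλ = -497.21 / 39124.5 × 3600 = -45.751″.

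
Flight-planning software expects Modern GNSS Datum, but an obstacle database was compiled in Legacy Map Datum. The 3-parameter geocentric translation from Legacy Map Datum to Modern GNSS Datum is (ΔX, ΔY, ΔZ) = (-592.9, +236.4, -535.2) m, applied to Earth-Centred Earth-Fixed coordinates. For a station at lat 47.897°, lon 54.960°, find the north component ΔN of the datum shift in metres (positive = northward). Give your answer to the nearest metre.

At φ = 47.897°, λ = 54.960°: sin φ = 0.741941, cos φ = 0.670465, sin λ = 0.818751, cos λ = 0.574148.
ΔN = −sin φ cos λ·ΔX − sin φ sin λ·ΔY + cos φ·ΔZ = −(0.741941)(0.574148)(-592.9) − (0.741941)(0.818751)(236.4) + (0.670465)(-535.2) = -249.87 m.

ΔN = -250 m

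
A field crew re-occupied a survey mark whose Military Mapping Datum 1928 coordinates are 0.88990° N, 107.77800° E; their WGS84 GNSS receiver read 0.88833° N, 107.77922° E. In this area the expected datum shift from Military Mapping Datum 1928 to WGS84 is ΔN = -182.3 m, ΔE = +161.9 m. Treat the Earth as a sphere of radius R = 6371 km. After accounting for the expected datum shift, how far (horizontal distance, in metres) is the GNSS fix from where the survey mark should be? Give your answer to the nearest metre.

27 m

Observed coordinate differences: Δφ = -0.00157°, Δλ = +0.00122°.
Converting to metres (1° lat = 111195 m, cos φ = 0.999879): observed ΔN = -174.6 m, observed ΔE = 135.6 m.
Subtracting the expected shift leaves a residual of -174.6 − (-182.3) = 7.7 m north and 135.6 − (161.9) = -26.3 m east.
Residual distance = √(7.7² + (-26.3)²) = 27.4 m.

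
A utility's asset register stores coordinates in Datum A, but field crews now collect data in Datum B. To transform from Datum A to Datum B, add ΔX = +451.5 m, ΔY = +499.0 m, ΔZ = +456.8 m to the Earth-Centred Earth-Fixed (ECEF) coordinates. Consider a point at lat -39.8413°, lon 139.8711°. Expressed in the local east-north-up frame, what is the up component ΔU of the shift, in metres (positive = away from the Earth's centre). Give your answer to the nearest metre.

ΔU = -311 m

The local up (radial) axis is (cos φ cos λ, cos φ sin λ, sin φ), giving ΔU = -265.064 + 246.939 − 292.655 = -310.78 m.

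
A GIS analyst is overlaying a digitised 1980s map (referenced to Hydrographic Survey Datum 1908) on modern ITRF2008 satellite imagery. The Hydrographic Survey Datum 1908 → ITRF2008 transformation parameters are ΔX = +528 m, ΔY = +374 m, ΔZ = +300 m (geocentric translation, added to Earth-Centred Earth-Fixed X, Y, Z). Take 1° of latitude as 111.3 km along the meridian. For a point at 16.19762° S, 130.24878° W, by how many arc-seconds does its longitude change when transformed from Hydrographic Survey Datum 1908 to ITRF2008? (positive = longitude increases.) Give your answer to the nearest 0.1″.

Δλ = 5.4″

sin φ = -0.278951, cos φ = 0.960305, sin λ = -0.763246, cos λ = -0.646108.
East component: ΔE = −sin λ·ΔX + cos λ·ΔY = −(-0.763246)(528) + (-0.646108)(374) = 161.35 m.
1° of latitude spans 111300 m; at latitude φ, 1° of longitude spans that × cos φ = 106882.0 m, so Δλ = 161.35 / 106882.0 × 3600 = 5.435″.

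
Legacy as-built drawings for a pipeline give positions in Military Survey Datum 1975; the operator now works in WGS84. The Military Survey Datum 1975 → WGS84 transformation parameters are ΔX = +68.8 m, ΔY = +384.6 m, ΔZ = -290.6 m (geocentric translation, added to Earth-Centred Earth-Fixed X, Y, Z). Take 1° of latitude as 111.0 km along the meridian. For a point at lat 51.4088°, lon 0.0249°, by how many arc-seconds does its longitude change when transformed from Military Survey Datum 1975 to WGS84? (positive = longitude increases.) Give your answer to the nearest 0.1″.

sin φ = 0.781616, cos φ = 0.623760, sin λ = 0.000435, cos λ = 1.000000.
East component: ΔE = −sin λ·ΔX + cos λ·ΔY = −(0.000435)(68.8) + (1.000000)(384.6) = 384.57 m.
1° of latitude spans 111000 m; at latitude φ, 1° of longitude spans that × cos φ = 69237.3 m, so Δλ = 384.57 / 69237.3 × 3600 = 19.996″.

Δλ = 20.0″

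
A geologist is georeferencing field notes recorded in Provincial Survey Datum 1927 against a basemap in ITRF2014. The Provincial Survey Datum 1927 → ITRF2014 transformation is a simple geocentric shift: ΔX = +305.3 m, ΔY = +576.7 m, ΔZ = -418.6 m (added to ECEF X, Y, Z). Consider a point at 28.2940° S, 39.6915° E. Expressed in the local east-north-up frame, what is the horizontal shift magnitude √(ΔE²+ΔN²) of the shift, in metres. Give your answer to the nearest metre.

At φ = -28.2940°, λ = 39.6915°: sin φ = -0.473996, cos φ = 0.880527, sin λ = 0.638654, cos λ = 0.769494.
ΔE = −sin λ·ΔX + cos λ·ΔY = −(0.638654)·(305.3) + (0.769494)·(576.7) = 248.79 m.
ΔN = −sin φ cos λ·ΔX − sin φ sin λ·ΔY + cos φ·ΔZ = −(-0.473996)(0.769494)(305.3) − (-0.473996)(0.638654)(576.7) + (0.880527)(-418.6) = -82.66 m.
Horizontal magnitude = √(ΔE² + ΔN²) = √(248.79² + (-82.66)²) = 262.16 m.

262 m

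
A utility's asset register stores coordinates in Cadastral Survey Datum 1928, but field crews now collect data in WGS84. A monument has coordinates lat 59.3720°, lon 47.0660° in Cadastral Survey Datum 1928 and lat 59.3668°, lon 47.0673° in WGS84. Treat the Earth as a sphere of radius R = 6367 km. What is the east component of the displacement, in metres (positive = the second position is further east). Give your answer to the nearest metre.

Δφ = 59.3668° − 59.3720° = -0.0052°; Δλ = 47.0673° − 47.0660° = +0.0013°.
1° along a meridian = πR/180 = 111125 m.
ΔN = Δφ × 111125 = -577.9 m; ΔE = Δλ × 111125 × cos(59.3720°) = +0.0013 × 111125 × 0.509462 = 73.6 m.

ΔE = 74 m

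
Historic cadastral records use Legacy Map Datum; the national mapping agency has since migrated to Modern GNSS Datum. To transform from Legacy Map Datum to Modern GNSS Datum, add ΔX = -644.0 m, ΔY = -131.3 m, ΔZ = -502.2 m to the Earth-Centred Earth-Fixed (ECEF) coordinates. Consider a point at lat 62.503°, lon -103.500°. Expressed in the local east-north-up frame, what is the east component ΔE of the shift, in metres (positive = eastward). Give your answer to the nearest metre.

At φ = 62.503°, λ = -103.500°: sin φ = 0.887035, cos φ = 0.461702, sin λ = -0.972370, cos λ = -0.233445.
ΔE = −sin λ·ΔX + cos λ·ΔY = −(-0.972370)·(-644.0) + (-0.233445)·(-131.3) = -595.55 m.

ΔE = -596 m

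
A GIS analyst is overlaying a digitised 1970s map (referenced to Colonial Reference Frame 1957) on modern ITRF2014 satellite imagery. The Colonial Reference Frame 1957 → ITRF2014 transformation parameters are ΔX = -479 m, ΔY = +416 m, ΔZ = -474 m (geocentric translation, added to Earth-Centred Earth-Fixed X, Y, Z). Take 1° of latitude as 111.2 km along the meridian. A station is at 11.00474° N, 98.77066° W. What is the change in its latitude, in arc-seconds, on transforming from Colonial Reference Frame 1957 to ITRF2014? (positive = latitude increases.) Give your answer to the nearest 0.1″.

sin φ = 0.190890, cos φ = 0.981611, sin λ = -0.988307, cos λ = -0.152480.
North component: ΔN = −sin φ cos λ·ΔX − sin φ sin λ·ΔY + cos φ·ΔZ = −(0.190890)(-0.152480)(-479) − (0.190890)(-0.988307)(416) + (0.981611)(-474) = -400.74 m.
1° of latitude spans 111200 m, so Δφ = -400.74 / 111200 × 3600 = -12.974″.

Δφ = -13.0″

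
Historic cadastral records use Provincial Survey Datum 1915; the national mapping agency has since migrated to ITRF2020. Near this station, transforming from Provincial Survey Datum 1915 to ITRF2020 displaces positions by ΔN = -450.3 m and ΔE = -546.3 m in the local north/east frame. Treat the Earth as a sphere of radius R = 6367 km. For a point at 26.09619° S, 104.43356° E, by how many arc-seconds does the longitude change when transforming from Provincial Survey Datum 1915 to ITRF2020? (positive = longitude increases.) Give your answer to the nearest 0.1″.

At latitude -26.09619°, cos φ = 0.898057.
One radian of longitude at latitude φ spans R cos φ, so Δλ = ΔE / (R cos φ) = -546.3 / (6367000 × 0.898057) = -9.5542e-05 rad = -19.707″.

Δλ = -19.7″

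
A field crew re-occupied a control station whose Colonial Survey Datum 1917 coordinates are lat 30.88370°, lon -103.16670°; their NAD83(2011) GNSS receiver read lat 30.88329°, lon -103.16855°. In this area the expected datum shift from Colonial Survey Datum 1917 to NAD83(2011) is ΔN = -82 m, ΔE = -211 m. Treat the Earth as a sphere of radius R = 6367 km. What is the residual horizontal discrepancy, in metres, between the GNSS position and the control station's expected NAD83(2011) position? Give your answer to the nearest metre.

Observed coordinate differences: Δφ = -0.00041°, Δλ = -0.00185°.
Converting to metres (1° lat = 111125 m, cos φ = 0.858211): observed ΔN = -45.6 m, observed ΔE = -176.4 m.
Subtracting the expected shift leaves a residual of -45.6 − (-82) = 36.4 m north and -176.4 − (-211) = 34.6 m east.
Residual distance = √(36.4² + 34.6²) = 50.2 m.

50 m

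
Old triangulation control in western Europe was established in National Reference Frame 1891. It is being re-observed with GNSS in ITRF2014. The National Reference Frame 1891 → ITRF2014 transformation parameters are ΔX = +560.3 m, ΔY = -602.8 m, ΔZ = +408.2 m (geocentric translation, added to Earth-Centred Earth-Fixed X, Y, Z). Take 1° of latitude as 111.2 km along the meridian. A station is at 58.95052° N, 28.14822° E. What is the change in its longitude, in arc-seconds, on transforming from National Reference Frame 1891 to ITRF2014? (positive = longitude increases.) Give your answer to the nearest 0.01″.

sin φ = 0.856722, cos φ = 0.515778, sin λ = 0.471754, cos λ = 0.881730.
East component: ΔE = −sin λ·ΔX + cos λ·ΔY = −(0.471754)(560.3) + (0.881730)(-602.8) = -795.83 m.
1° of latitude spans 111200 m; at latitude φ, 1° of longitude spans that × cos φ = 57354.5 m, so Δλ = -795.83 / 57354.5 × 3600 = -49.952″.

Δλ = -49.95″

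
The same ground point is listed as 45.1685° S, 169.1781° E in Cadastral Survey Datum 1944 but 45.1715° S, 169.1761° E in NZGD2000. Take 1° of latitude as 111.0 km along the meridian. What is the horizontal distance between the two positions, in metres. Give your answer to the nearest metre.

368 m

Δφ = -45.1715° − -45.1685° = -0.0030°; Δλ = 169.1761° − 169.1781° = -0.0020°.
ΔN = Δφ × 111000 = -333.0 m; ΔE = Δλ × 111000 × cos(-45.1685°) = -0.0020 × 111000 × 0.705024 = -156.5 m.
Distance = √(ΔE² + ΔN²) = √((-156.5)² + (-333.0)²) = 367.9 m.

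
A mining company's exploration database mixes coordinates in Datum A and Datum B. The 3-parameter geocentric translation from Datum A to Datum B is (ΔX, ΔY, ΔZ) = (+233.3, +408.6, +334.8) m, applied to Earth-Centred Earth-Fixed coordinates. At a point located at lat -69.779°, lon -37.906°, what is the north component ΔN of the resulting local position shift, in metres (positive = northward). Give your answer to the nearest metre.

The local north axis is (−sin φ cos λ, −sin φ sin λ, cos φ), giving ΔN = 172.733 − 235.559 + 115.721 = 52.90 m.

ΔN = 53 m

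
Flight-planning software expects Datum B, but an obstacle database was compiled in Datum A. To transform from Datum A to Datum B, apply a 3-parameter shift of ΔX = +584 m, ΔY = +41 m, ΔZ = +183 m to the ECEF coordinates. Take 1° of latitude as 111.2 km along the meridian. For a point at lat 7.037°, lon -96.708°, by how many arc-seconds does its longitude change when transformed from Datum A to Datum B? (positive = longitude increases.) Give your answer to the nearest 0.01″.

Δλ = 18.76″

sin φ = 0.122510, cos φ = 0.992467, sin λ = -0.993154, cos λ = -0.116809.
East component: ΔE = −sin λ·ΔX + cos λ·ΔY = −(-0.993154)(584) + (-0.116809)(41) = 575.21 m.
1° of latitude spans 111200 m; at latitude φ, 1° of longitude spans that × cos φ = 110362.4 m, so Δλ = 575.21 / 110362.4 × 3600 = 18.763″.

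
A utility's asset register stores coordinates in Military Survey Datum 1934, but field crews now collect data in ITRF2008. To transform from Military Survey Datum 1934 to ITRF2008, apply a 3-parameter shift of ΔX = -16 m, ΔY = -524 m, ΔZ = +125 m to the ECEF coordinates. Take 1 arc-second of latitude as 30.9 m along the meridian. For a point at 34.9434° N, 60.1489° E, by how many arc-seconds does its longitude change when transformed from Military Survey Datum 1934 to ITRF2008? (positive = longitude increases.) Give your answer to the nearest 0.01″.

Δλ = -9.75″

sin φ = 0.572767, cos φ = 0.819718, sin λ = 0.867322, cos λ = 0.497748.
East component: ΔE = −sin λ·ΔX + cos λ·ΔY = −(0.867322)(-16) + (0.497748)(-524) = -246.94 m.
1° of latitude spans 3600 × 30.90 = 111240 m; at latitude φ, 1° of longitude spans that × cos φ = 91185.5 m, so Δλ = -246.94 / 91185.5 × 3600 = -9.749″.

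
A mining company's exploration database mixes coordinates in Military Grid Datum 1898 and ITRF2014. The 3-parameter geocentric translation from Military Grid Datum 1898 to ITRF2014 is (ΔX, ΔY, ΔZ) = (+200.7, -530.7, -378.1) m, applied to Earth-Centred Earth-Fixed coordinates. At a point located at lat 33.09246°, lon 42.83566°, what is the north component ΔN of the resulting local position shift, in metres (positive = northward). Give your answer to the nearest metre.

At φ = 33.09246°, λ = 42.83566°: sin φ = 0.545992, cos φ = 0.837791, sin λ = 0.679898, cos λ = 0.733307.
ΔN = −sin φ cos λ·ΔX − sin φ sin λ·ΔY + cos φ·ΔZ = −(0.545992)(0.733307)(200.7) − (0.545992)(0.679898)(-530.7) + (0.837791)(-378.1) = -200.12 m.

ΔN = -200 m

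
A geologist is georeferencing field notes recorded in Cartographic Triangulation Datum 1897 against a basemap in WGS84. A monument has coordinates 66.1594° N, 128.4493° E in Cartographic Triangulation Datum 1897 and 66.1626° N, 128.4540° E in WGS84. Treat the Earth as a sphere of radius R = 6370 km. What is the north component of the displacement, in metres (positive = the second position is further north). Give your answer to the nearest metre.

Δφ = 66.1626° − 66.1594° = +0.0032°; Δλ = 128.4540° − 128.4493° = +0.0047°.
1° along a meridian = πR/180 = 111177 m.
ΔN = Δφ × 111177 = 355.8 m; ΔE = Δλ × 111177 × cos(66.1594°) = +0.0047 × 111177 × 0.404194 = 211.2 m.

ΔN = 356 m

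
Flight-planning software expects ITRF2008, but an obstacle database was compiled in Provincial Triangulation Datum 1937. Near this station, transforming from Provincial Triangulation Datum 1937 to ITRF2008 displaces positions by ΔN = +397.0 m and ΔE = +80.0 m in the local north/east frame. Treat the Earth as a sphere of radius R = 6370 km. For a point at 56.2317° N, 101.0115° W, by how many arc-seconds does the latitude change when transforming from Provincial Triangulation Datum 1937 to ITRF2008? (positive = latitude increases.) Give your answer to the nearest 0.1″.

Δφ = 12.9″

On a sphere of radius R, 1 rad of latitude = R, so Δφ = ΔN / R = 397.0 / 6370000 = 6.2323e-05 rad = 12.855″.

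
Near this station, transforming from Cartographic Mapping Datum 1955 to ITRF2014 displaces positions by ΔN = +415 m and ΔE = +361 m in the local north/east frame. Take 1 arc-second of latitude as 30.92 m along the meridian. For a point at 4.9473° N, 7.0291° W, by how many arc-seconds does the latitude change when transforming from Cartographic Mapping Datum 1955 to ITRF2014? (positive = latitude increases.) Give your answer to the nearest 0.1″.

1″ of latitude = 30.92 m, so Δφ = 415.0 / 30.92 = 13.422″.

Δφ = 13.4″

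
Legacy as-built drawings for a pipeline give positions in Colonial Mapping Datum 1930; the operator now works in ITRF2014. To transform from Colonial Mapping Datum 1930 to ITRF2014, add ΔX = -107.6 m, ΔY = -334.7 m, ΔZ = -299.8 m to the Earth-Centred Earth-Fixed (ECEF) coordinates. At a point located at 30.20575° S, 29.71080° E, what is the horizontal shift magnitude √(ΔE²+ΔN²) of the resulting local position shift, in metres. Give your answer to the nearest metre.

456 m

The local east axis at (φ, λ) is (−sin λ, cos λ, 0), so ΔE = −sin(29.71080°)·(-107.6) + cos(29.71080°)·(-334.7) = -237.37 m.
The local north axis is (−sin φ cos λ, −sin φ sin λ, cos φ), giving ΔN = -47.018 − 83.458 − 259.094 = -389.57 m.
Horizontal magnitude = √(ΔE² + ΔN²) = √((-237.37)² + (-389.57)²) = 456.19 m.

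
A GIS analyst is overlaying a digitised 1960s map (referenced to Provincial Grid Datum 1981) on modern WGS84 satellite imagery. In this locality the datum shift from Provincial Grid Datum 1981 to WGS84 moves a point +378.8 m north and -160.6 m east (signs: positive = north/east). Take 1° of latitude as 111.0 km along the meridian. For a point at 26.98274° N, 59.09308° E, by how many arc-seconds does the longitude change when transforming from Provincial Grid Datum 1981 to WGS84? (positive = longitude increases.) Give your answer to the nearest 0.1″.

Δλ = -5.8″

At latitude 26.98274°, cos φ = 0.891143.
1° of longitude at this latitude = 111.0 × cos φ = 98.92 km, so Δλ = -160.6 / 98916.9 = -0.0016236° = -5.845″.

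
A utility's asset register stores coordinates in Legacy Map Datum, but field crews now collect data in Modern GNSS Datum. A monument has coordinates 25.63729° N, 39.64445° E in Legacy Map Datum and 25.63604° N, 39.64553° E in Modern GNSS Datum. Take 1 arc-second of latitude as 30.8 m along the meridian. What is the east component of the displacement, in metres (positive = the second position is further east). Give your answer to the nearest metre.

ΔE = 108 m

Δφ = 25.63604° − 25.63729° = -0.00125°; Δλ = 39.64553° − 39.64445° = +0.00108°.
1° of latitude = 3600 × 30.80 = 110880 m.
ΔN = Δφ × 110880 = -138.6 m; ΔE = Δλ × 110880 × cos(25.63729°) = +0.00108 × 110880 × 0.901551 = 108.0 m.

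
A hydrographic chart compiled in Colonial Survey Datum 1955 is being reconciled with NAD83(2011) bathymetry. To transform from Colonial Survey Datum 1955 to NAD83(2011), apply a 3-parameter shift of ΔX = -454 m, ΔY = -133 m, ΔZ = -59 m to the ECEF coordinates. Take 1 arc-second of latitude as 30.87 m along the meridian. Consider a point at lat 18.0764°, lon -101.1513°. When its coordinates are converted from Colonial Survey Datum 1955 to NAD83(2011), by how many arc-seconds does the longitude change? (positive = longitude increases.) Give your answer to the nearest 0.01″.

sin φ = 0.310285, cos φ = 0.950644, sin λ = -0.981120, cos λ = -0.193400.
East component: ΔE = −sin λ·ΔX + cos λ·ΔY = −(-0.981120)(-454) + (-0.193400)(-133) = -419.71 m.
1° of latitude spans 3600 × 30.87 = 111132 m; at latitude φ, 1° of longitude spans that × cos φ = 105646.9 m, so Δλ = -419.71 / 105646.9 × 3600 = -14.302″.

Δλ = -14.30″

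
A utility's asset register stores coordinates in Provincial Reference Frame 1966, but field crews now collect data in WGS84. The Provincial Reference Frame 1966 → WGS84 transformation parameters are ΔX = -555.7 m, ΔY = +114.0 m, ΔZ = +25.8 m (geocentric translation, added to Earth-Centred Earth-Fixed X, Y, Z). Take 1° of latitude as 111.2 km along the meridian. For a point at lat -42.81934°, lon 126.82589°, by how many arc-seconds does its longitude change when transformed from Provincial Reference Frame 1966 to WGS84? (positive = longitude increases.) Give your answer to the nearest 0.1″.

sin φ = -0.679689, cos φ = 0.733500, sin λ = 0.800461, cos λ = -0.599385.
East component: ΔE = −sin λ·ΔX + cos λ·ΔY = −(0.800461)(-555.7) + (-0.599385)(114.0) = 376.49 m.
1° of latitude spans 111200 m; at latitude φ, 1° of longitude spans that × cos φ = 81565.3 m, so Δλ = 376.49 / 81565.3 × 3600 = 16.617″.

Δλ = 16.6″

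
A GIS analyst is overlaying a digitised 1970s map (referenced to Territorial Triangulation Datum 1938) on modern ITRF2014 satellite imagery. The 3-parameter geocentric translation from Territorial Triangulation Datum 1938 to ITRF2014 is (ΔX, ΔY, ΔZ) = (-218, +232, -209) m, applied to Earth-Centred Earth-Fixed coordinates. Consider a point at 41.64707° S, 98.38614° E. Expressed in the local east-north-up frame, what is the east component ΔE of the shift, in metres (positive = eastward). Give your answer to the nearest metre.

The local east axis at (φ, λ) is (−sin λ, cos λ, 0), so ΔE = −sin(98.38614°)·(-218) + cos(98.38614°)·232 = 181.83 m.

ΔE = 182 m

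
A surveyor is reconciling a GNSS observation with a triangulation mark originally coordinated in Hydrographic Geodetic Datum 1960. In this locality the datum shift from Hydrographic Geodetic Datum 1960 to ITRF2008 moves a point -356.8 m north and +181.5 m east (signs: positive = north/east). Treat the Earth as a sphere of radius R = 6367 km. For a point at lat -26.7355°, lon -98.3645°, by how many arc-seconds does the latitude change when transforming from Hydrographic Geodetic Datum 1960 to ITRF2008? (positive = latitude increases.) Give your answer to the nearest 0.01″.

Δφ = -11.56″

On a sphere of radius R, 1 rad of latitude = R, so Δφ = ΔN / R = -356.8 / 6367000 = -5.6039e-05 rad = -11.559″.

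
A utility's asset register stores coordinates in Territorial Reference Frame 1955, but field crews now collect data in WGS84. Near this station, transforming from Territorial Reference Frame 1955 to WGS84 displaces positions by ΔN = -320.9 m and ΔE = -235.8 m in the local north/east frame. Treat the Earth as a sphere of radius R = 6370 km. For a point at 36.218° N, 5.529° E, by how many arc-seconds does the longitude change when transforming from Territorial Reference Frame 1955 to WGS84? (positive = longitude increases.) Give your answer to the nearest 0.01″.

At latitude 36.218°, cos φ = 0.806775.
One radian of longitude at latitude φ spans R cos φ, so Δλ = ΔE / (R cos φ) = -235.8 / (6370000 × 0.806775) = -4.5883e-05 rad = -9.464″.

Δλ = -9.46″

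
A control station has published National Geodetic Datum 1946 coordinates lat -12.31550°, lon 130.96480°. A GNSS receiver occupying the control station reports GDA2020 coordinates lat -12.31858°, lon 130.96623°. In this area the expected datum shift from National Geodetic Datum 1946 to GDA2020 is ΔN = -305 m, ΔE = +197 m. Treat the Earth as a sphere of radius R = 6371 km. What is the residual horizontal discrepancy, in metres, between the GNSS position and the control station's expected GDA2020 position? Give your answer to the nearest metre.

56 m

Observed coordinate differences: Δφ = -0.00308°, Δλ = +0.00143°.
Converting to metres (1° lat = 111195 m, cos φ = 0.976988): observed ΔN = -342.5 m, observed ΔE = 155.3 m.
Subtracting the expected shift leaves a residual of -342.5 − (-305) = -37.5 m north and 155.3 − (197) = -41.7 m east.
Residual distance = √((-37.5)² + (-41.7)²) = 56.0 m.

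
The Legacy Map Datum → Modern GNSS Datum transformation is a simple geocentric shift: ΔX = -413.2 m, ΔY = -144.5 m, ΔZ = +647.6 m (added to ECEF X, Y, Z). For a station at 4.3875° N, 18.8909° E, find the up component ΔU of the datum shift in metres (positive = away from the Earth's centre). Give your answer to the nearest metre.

At φ = 4.3875°, λ = 18.8909°: sin φ = 0.076502, cos φ = 0.997069, sin λ = 0.323767, cos λ = 0.946137.
ΔU = cos φ cos λ·ΔX + cos φ sin λ·ΔY + sin φ·ΔZ = (0.997069)(0.946137)(-413.2) + (0.997069)(0.323767)(-144.5) + (0.076502)(647.6) = -386.90 m.

ΔU = -387 m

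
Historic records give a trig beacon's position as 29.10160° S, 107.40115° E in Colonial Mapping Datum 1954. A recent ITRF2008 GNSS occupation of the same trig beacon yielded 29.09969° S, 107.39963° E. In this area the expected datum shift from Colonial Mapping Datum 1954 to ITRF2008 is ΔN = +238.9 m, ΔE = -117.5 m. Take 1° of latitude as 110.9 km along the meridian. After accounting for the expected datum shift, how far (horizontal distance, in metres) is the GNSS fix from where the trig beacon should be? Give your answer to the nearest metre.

Observed coordinate differences: Δφ = +0.00191°, Δλ = -0.00152°.
Converting to metres (1° lat = 110900 m, cos φ = 0.873759): observed ΔN = 211.8 m, observed ΔE = -147.3 m.
Subtracting the expected shift leaves a residual of 211.8 − (238.9) = -27.1 m north and -147.3 − (-117.5) = -29.8 m east.
Residual distance = √((-27.1)² + (-29.8)²) = 40.3 m.

40 m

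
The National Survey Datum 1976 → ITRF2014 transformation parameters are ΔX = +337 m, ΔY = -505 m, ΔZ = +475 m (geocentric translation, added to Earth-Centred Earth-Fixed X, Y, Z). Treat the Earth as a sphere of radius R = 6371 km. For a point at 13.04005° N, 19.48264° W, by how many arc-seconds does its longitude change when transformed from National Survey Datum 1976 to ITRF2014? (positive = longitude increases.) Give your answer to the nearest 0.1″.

sin φ = 0.225632, cos φ = 0.974213, sin λ = -0.333521, cos λ = 0.942743.
East component: ΔE = −sin λ·ΔX + cos λ·ΔY = −(-0.333521)(337) + (0.942743)(-505) = -363.69 m.
1° of latitude spans πR/180 = 111195 m; at latitude φ, 1° of longitude spans that × cos φ = 108327.5 m, so Δλ = -363.69 / 108327.5 × 3600 = -12.086″.

Δλ = -12.1″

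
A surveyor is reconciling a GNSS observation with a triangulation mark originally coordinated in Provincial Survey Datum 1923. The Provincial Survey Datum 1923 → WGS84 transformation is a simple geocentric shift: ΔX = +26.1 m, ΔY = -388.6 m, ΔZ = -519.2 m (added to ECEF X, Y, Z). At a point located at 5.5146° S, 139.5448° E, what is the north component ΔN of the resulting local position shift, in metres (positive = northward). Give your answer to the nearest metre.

ΔN = -543 m

The local north axis is (−sin φ cos λ, −sin φ sin λ, cos φ), giving ΔN = -1.909 − 24.231 − 516.797 = -542.94 m.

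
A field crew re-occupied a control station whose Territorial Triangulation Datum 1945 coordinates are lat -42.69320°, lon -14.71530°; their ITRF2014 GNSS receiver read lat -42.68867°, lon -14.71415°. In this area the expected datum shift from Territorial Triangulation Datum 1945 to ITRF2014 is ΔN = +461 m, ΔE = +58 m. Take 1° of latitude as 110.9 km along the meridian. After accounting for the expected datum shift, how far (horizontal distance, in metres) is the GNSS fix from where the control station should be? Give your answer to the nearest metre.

55 m

Observed coordinate differences: Δφ = +0.00453°, Δλ = +0.00115°.
Converting to metres (1° lat = 110900 m, cos φ = 0.734995): observed ΔN = 502.4 m, observed ΔE = 93.7 m.
Subtracting the expected shift leaves a residual of 502.4 − (461) = 41.4 m north and 93.7 − (58) = 35.7 m east.
Residual distance = √(41.4² + 35.7²) = 54.7 m.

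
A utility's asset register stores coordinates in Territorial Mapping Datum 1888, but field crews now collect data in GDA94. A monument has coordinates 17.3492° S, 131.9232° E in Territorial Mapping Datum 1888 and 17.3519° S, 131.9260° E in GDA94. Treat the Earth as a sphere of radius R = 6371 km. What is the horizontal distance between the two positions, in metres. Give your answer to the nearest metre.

Δφ = -17.3519° − -17.3492° = -0.0027°; Δλ = 131.9260° − 131.9232° = +0.0028°.
1° along a meridian = πR/180 = 111195 m.
ΔN = Δφ × 111195 = -300.2 m; ΔE = Δλ × 111195 × cos(-17.3492°) = +0.0028 × 111195 × 0.954505 = 297.2 m.
Distance = √(ΔE² + ΔN²) = √(297.2² + (-300.2)²) = 422.4 m.

422 m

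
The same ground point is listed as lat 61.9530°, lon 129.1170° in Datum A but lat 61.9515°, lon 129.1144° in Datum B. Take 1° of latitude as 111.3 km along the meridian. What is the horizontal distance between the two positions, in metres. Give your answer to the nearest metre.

215 m

Δφ = 61.9515° − 61.9530° = -0.0015°; Δλ = 129.1144° − 129.1170° = -0.0026°.
ΔN = Δφ × 111300 = -167.0 m; ΔE = Δλ × 111300 × cos(61.9530°) = -0.0026 × 111300 × 0.470196 = -136.1 m.
Distance = √(ΔE² + ΔN²) = √((-136.1)² + (-167.0)²) = 215.4 m.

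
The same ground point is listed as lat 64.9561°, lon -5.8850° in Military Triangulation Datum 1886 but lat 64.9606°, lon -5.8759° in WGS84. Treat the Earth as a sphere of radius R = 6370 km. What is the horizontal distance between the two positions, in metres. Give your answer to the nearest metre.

659 m

Δφ = 64.9606° − 64.9561° = +0.0045°; Δλ = -5.8759° − -5.8850° = +0.0091°.
1° along a meridian = πR/180 = 111177 m.
ΔN = Δφ × 111177 = 500.3 m; ΔE = Δλ × 111177 × cos(64.9561°) = +0.0091 × 111177 × 0.423313 = 428.3 m.
Distance = √(ΔE² + ΔN²) = √(428.3² + 500.3²) = 658.6 m.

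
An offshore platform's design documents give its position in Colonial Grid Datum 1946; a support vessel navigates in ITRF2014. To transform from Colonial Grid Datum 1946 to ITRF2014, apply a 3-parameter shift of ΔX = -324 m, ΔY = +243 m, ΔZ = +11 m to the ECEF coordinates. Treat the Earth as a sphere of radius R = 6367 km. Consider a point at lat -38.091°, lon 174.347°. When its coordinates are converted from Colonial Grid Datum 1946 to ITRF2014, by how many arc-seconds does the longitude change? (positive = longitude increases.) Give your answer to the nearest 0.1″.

Δλ = -8.6″

sin φ = -0.616912, cos φ = 0.787032, sin λ = 0.098503, cos λ = -0.995137.
East component: ΔE = −sin λ·ΔX + cos λ·ΔY = −(0.098503)(-324) + (-0.995137)(243) = -209.90 m.
1° of latitude spans πR/180 = 111125 m; at latitude φ, 1° of longitude spans that × cos φ = 87459.0 m, so Δλ = -209.90 / 87459.0 × 3600 = -8.640″.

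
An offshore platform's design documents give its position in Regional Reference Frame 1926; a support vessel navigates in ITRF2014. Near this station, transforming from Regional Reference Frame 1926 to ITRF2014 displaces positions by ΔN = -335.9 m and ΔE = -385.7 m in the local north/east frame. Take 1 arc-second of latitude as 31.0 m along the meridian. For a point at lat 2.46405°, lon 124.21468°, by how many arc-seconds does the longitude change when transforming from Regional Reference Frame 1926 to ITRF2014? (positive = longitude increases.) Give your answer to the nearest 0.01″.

Δλ = -12.45″

At latitude 2.46405°, cos φ = 0.999075.
1″ of longitude at this latitude = 31.00 × cos φ = 30.9713 m, so Δλ = -385.7 / 30.9713 = -12.453″.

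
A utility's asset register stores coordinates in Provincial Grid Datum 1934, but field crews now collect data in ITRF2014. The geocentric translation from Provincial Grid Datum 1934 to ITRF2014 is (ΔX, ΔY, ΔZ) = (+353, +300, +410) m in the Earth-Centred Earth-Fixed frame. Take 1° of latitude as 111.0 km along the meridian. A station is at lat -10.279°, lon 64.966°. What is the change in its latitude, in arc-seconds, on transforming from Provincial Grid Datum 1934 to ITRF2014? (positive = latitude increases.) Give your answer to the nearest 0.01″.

sin φ = -0.178442, cos φ = 0.983951, sin λ = 0.906057, cos λ = 0.423156.
North component: ΔN = −sin φ cos λ·ΔX − sin φ sin λ·ΔY + cos φ·ΔZ = −(-0.178442)(0.423156)(353) − (-0.178442)(0.906057)(300) + (0.983951)(410) = 478.58 m.
1° of latitude spans 111000 m, so Δφ = 478.58 / 111000 × 3600 = 15.521″.

Δφ = 15.52″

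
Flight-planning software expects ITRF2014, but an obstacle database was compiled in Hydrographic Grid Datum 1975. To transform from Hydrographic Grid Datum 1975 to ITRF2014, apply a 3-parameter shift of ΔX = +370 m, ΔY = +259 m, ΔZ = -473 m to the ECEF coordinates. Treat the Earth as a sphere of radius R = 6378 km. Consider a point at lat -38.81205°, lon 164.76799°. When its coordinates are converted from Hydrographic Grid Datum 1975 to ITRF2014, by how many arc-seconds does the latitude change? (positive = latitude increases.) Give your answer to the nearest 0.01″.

Δφ = -17.78″

sin φ = -0.626768, cos φ = 0.779206, sin λ = 0.262728, cos λ = -0.964870.
North component: ΔN = −sin φ cos λ·ΔX − sin φ sin λ·ΔY + cos φ·ΔZ = −(-0.626768)(-0.964870)(370) − (-0.626768)(0.262728)(259) + (0.779206)(-473) = -549.67 m.
1° of latitude spans πR/180 = 111317 m, so Δφ = -549.67 / 111317 × 3600 = -17.776″.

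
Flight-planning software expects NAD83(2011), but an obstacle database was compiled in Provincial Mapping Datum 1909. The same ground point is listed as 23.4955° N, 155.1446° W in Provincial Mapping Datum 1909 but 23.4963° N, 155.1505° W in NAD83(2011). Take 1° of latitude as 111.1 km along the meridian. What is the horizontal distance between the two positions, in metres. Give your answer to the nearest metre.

608 m

Δφ = 23.4963° − 23.4955° = +0.0008°; Δλ = -155.1505° − -155.1446° = -0.0059°.
ΔN = Δφ × 111100 = 88.9 m; ΔE = Δλ × 111100 × cos(23.4955°) = -0.0059 × 111100 × 0.917091 = -601.1 m.
Distance = √(ΔE² + ΔN²) = √((-601.1)² + 88.9²) = 607.7 m.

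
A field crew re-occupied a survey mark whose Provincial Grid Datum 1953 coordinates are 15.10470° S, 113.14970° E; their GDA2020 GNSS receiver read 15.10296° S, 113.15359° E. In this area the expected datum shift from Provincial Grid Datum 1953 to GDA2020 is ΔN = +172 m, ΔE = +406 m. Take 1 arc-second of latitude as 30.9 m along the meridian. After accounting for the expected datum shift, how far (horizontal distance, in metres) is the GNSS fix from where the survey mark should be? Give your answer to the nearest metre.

25 m

Observed coordinate differences: Δφ = +0.00174°, Δλ = +0.00389°.
Converting to metres (1° lat = 111240 m, cos φ = 0.965451): observed ΔN = 193.6 m, observed ΔE = 417.8 m.
Subtracting the expected shift leaves a residual of 193.6 − (172) = 21.6 m north and 417.8 − (406) = 11.8 m east.
Residual distance = √(21.6² + 11.8²) = 24.6 m.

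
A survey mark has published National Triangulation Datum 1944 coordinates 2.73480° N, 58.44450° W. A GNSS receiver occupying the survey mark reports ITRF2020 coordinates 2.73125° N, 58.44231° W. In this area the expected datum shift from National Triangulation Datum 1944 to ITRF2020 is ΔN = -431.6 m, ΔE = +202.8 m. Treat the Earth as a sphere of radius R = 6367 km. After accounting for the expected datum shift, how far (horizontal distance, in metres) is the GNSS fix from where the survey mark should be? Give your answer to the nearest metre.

Observed coordinate differences: Δφ = -0.00355°, Δλ = +0.00219°.
Converting to metres (1° lat = 111125 m, cos φ = 0.998861): observed ΔN = -394.5 m, observed ΔE = 243.1 m.
Subtracting the expected shift leaves a residual of -394.5 − (-431.6) = 37.1 m north and 243.1 − (202.8) = 40.3 m east.
Residual distance = √(37.1² + 40.3²) = 54.8 m.

55 m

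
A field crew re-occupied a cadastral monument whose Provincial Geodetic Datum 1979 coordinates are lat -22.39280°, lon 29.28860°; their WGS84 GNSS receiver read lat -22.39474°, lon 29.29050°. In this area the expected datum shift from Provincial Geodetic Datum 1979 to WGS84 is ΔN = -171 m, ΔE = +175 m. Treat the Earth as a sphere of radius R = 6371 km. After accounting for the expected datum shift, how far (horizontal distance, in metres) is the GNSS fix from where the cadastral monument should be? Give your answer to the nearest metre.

49 m

Observed coordinate differences: Δφ = -0.00194°, Δλ = +0.00190°.
Converting to metres (1° lat = 111195 m, cos φ = 0.924594): observed ΔN = -215.7 m, observed ΔE = 195.3 m.
Subtracting the expected shift leaves a residual of -215.7 − (-171) = -44.7 m north and 195.3 − (175) = 20.3 m east.
Residual distance = √((-44.7)² + 20.3²) = 49.1 m.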